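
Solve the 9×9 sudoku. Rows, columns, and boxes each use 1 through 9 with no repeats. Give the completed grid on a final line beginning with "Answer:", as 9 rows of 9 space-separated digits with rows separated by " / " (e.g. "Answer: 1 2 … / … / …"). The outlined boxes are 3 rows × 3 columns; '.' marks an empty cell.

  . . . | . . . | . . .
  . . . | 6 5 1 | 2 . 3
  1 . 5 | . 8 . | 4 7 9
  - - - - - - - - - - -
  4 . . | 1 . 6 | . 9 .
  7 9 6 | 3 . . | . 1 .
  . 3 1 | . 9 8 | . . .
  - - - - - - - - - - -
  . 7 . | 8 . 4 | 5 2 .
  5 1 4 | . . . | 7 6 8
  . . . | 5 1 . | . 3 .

Step 1. [r3c4∈{2}] nothing but 2 survives at r3c4. So r3c4=2.
Step 2. [r6c1∈{2}] nothing but 2 survives at r6c1, so r6c1=2.
Step 3. [r2c8∈{8}] nothing but 8 survives at r2c8. So r2c8=8.
Step 4. [r2c1∈{9}] nothing but 9 survives at r2c1 ⇒ r2c1=9.
Step 5. [r4c3∈{8}] only 8 remains possible at r4c3 ⇒ r4c3=8.
Step 6. [r6c8∈{4,5}] col 8 places 4 nowhere but r6c8. So r6c8=4.
Step 7. [r6c9∈{5,6,7}] 5 has one home in row 6: r6c9 ⇒ r6c9=5.
Step 8. [r1c4∈{4,7,9}] col 4 places 4 nowhere but r1c4 ⇒ r1c4=4.
Step 9. [r1c6∈{3,7,9}] r1c6 is the only open cell in row 1 admitting 9. So r1c6=9.
Step 10. [r1c9∈{1,6}] across col 9, 6 lands solely at r1c9 ⇒ r1c9=6.
Step 11. [r1c5∈{3,7}] 7 has one home in box 2: r1c5, so r1c5=7.
Step 12. [r4c5∈{2}] nothing but 2 survives at r4c5 ⇒ r4c5=2.
Step 13. [r7c3∈{3,9}] 9 has one home in row 7: r7c3. So r7c3=9.
Step 14. [r9c3∈{2}] nothing but 2 survives at r9c3, so r9c3=2.
Step 15. [r7c1∈{3,6}] r7c1 is the only open cell in box 7 admitting 3. So r7c1=3.
Step 16. [r9c1∈{6,8}] r9c1 is the only open cell in col 1 admitting 6 ⇒ r9c1=6.
Step 17. [r1c2∈{2,8}] in row 1, 2 fits only at r1c2, so r1c2=2.
Step 18. [r8c5∈{3}] r8c5's peers cover all but 3, so r8c5=3.
Step 19. [r9c6∈{7}] nothing but 7 survives at r9c6. So r9c6=7.
Step 20. [r2c3∈{7}] r2c3's peers cover all but 7, so r2c3=7.
Step 21. [r4c9∈{7}] r4c9 is down to just 7, so r4c9=7.
Step 22. [r1c7∈{1}] r1c7 is down to just 1. So r1c7=1.
Step 23. [r1c1∈{8}] r1c1's peers cover all but 8, so r1c1=8.
Step 24. [r4c2∈{5}] r4c2 is down to just 5. So r4c2=5.
Step 25. [r8c6∈{2}] r8c6's peers cover all but 2, so r8c6=2.
Step 26. [r8c4∈{9}] r8c4 has the single candidate 9. So r8c4=9.
Step 27. [r1c3∈{3}] r1c3 is down to just 3, so r1c3=3.
Step 28. [r9c2∈{8}] r9c2's peers cover all but 8, so r9c2=8.
Step 29. [r5c7∈{8}] only 8 remains possible at r5c7. So r5c7=8.
Step 30. [r3c2∈{6}] r3c2 is down to just 6, so r3c2=6.
Step 31. [r7c5∈{6}] r7c5 is down to just 6. So r7c5=6.
Step 32. [r5c6∈{5}] r5c6 has the single candidate 5 ⇒ r5c6=5.
Step 33. [r4c7∈{3}] r4c7 is down to just 3 ⇒ r4c7=3.
Step 34. [r5c9∈{2}] only 2 remains possible at r5c9, so r5c9=2.
Step 35. [r3c6∈{3}] r3c6's peers cover all but 3 ⇒ r3c6=3.
Step 36. [r2c2∈{4}] r2c2 is down to just 4. So r2c2=4.
Step 37. [r6c4∈{7}] nothing but 7 survives at r6c4. So r6c4=7.
Step 38. [r9c9∈{4}] r9c9 is down to just 4 ⇒ r9c9=4.
Step 39. [r7c9∈{1}] nothing but 1 survives at r7c9, so r7c9=1.
Step 40. [r9c7∈{9}] r9c7's peers cover all but 9 ⇒ r9c7=9.
Step 41. [r1c8∈{5}] r1c8 has the single candidate 5 ⇒ r1c8=5.
Step 42. [r5c5∈{4}] nothing but 4 survives at r5c5, so r5c5=4.
Step 43. [r6c7∈{6}] r6c7's peers cover all but 6, so r6c7=6.

Answer: 8 2 3 4 7 9 1 5 6 / 9 4 7 6 5 1 2 8 3 / 1 6 5 2 8 3 4 7 9 / 4 5 8 1 2 6 3 9 7 / 7 9 6 3 4 5 8 1 2 / 2 3 1 7 9 8 6 4 5 / 3 7 9 8 6 4 5 2 1 / 5 1 4 9 3 2 7 6 8 / 6 8 2 5 1 7 9 3 4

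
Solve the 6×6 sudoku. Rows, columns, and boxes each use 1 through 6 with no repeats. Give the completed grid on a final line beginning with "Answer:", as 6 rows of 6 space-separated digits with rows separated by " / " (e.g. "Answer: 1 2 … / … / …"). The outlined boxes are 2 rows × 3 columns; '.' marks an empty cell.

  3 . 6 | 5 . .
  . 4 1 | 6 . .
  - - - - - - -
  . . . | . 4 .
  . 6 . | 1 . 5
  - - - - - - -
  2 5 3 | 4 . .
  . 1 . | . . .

Step 1. [r4c5∈{2,3}] row 4 places 3 nowhere but r4c5. So r4c5=3.
Step 2. [r2c5∈{2}] r2c5 is down to just 2 ⇒ r2c5=2.
Step 3. [r3c4∈{2}] only 2 remains possible at r3c4, so r3c4=2.
Step 4. [r6c1∈{4,6}] across col 1, 6 lands solely at r6c1 ⇒ r6c1=6.
Step 5. [r1c5∈{1}] only 1 remains possible at r1c5 ⇒ r1c5=1.
Step 6. [r3c3∈{5}] nothing but 5 survives at r3c3, so r3c3=5.
Step 7. [r5c5∈{6}] only 6 remains possible at r5c5. So r5c5=6.
Step 8. [r6c3∈{4}] only 4 remains possible at r6c3, so r6c3=4.
Step 9. [r6c4∈{3}] r6c4 is down to just 3, so r6c4=3.
Step 10. [r5c6∈{1}] r5c6's peers cover all but 1 ⇒ r5c6=1.
Step 11. [r3c6∈{6}] nothing but 6 survives at r3c6 ⇒ r3c6=6.
Step 12. [r1c6∈{4}] r1c6 is down to just 4 ⇒ r1c6=4.
Step 13. [r6c5∈{5}] r6c5 has the single candidate 5 ⇒ r6c5=5.
Step 14. [r2c6∈{3}] only 3 remains possible at r2c6 ⇒ r2c6=3.
Step 15. [r3c1∈{1}] r3c1's peers cover all but 1. So r3c1=1.
Step 16. [r2c1∈{5}] r2c1 is down to just 5. So r2c1=5.
Step 17. [r1c2∈{2}] only 2 remains possible at r1c2. So r1c2=2.
Step 18. [r3c2∈{3}] only 3 remains possible at r3c2 ⇒ r3c2=3.
Step 19. [r6c6∈{2}] r6c6 has the single candidate 2 ⇒ r6c6=2.
Step 20. [r4c1∈{4}] r4c1 has the single candidate 4, so r4c1=4.
Step 21. [r4c3∈{2}] only 2 remains possible at r4c3, so r4c3=2.

Answer: 3 2 6 5 1 4 / 5 4 1 6 2 3 / 1 3 5 2 4 6 / 4 6 2 1 3 5 / 2 5 3 4 6 1 / 6 1 4 3 5 2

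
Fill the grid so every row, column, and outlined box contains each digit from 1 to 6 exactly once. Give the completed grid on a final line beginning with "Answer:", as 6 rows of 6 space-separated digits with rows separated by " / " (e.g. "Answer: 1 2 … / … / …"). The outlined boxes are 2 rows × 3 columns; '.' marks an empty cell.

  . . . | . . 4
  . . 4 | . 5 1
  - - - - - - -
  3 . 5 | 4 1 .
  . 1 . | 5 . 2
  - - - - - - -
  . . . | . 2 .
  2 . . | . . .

Step 1. [r2c1∈{6}] only 6 remains possible at r2c1 ⇒ r2c1=6.
Step 2. [r1c3∈{1,2,3}] 2 has one home in col 3: r1c3, so r1c3=2.
Step 3. [r4c3∈{6}] r4c3 is down to just 6, so r4c3=6.
Step 4. [r2c2∈{3}] r2c2 is down to just 3, so r2c2=3.
Step 5. [r1c2∈{5}] r1c2's peers cover all but 5 ⇒ r1c2=5.
Step 6. [r6c5∈{3,4,6}] r6c5 is the only open cell in col 5 admitting 4, so r6c5=4.
Step 7. [r5c1∈{1,4,5}] across col 1, 5 lands solely at r5c1 ⇒ r5c1=5.
Step 8. [r6c2∈{6}] r6c2 is down to just 6. So r6c2=6.
Step 9. [r1c5∈{3,6}] in col 5, 6 fits only at r1c5. So r1c5=6.
Step 10. [r5c4∈{1,3,6}] in col 4, 6 fits only at r5c4. So r5c4=6.
Step 11. [r5c6∈{3}] r5c6 has the single candidate 3 ⇒ r5c6=3.
Step 12. [r5c3∈{1}] nothing but 1 survives at r5c3. So r5c3=1.
Step 13. [r4c1∈{4}] r4c1 is down to just 4. So r4c1=4.
Step 14. [r6c6∈{5}] nothing but 5 survives at r6c6 ⇒ r6c6=5.
Step 15. [r4c5∈{3}] r4c5's peers cover all but 3. So r4c5=3.
Step 16. [r1c1∈{1}] nothing but 1 survives at r1c1 ⇒ r1c1=1.
Step 17. [r3c2∈{2}] r3c2 has the single candidate 2, so r3c2=2.
Step 18. [r3c6∈{6}] only 6 remains possible at r3c6 ⇒ r3c6=6.
Step 19. [r5c2∈{4}] only 4 remains possible at r5c2 ⇒ r5c2=4.
Step 20. [r6c4∈{1}] nothing but 1 survives at r6c4, so r6c4=1.
Step 21. [r1c4∈{3}] r1c4 is down to just 3, so r1c4=3.
Step 22. [r6c3∈{3}] r6c3 is down to just 3 ⇒ r6c3=3.
Step 23. [r2c4∈{2}] nothing but 2 survives at r2c4. So r2c4=2.

Answer: 1 5 2 3 6 4 / 6 3 4 2 5 1 / 3 2 5 4 1 6 / 4 1 6 5 3 2 / 5 4 1 6 2 3 / 2 6 3 1 4 5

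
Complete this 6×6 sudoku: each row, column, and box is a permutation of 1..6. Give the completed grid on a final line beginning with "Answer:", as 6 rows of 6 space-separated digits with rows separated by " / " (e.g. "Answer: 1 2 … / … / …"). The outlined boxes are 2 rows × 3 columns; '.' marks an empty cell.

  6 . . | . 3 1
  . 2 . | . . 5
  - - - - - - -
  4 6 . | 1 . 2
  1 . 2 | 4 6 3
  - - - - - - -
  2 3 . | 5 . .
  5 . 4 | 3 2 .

Step 1. [r4c2∈{5}] r4c2's peers cover all but 5. So r4c2=5.
Step 2. [r2c3∈{1,3}] row 2 places 1 nowhere but r2c3 ⇒ r2c3=1.
Step 3. [r5c6∈{4,6}] 4 has one home in col 6: r5c6 ⇒ r5c6=4.
Step 4. [r5c3∈{6}] r5c3 is down to just 6. So r5c3=6.
Step 5. [r6c2∈{1}] r6c2 is down to just 1. So r6c2=1.
Step 6. [r2c4∈{6}] r2c4 has the single candidate 6 ⇒ r2c4=6.
Step 7. [r1c2∈{4}] r1c2 is down to just 4, so r1c2=4.
Step 8. [r1c3∈{5}] nothing but 5 survives at r1c3, so r1c3=5.
Step 9. [r1c4∈{2}] r1c4 has the single candidate 2. So r1c4=2.
Step 10. [r3c3∈{3}] r3c3 is down to just 3. So r3c3=3.
Step 11. [r2c1∈{3}] r2c1 is down to just 3 ⇒ r2c1=3.
Step 12. [r2c5∈{4}] only 4 remains possible at r2c5, so r2c5=4.
Step 13. [r5c5∈{1}] r5c5 has the single candidate 1 ⇒ r5c5=1.
Step 14. [r3c5∈{5}] r3c5's peers cover all but 5, so r3c5=5.
Step 15. [r6c6∈{6}] only 6 remains possible at r6c6, so r6c6=6.

Answer: 6 4 5 2 3 1 / 3 2 1 6 4 5 / 4 6 3 1 5 2 / 1 5 2 4 6 3 / 2 3 6 5 1 4 / 5 1 4 3 2 6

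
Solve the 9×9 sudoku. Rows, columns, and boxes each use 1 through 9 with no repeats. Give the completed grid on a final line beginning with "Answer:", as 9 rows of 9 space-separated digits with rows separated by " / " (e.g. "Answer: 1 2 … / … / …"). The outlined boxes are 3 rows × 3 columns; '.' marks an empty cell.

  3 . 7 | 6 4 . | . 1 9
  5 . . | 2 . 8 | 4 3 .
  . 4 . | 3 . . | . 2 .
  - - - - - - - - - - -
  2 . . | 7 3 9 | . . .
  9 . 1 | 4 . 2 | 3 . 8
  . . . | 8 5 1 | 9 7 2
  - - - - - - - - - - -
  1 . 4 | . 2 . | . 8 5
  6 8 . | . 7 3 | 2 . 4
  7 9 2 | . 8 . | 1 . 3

Step 1. [r9c8∈{6}] r9c8 has the single candidate 6. So r9c8=6.
Step 2. [r3c6∈{5,7}] r3c6 is the only open cell in col 6 admitting 7, so r3c6=7.
Step 3. [r3c7∈{5,6,8}] in row 3, 5 fits only at r3c7 ⇒ r3c7=5.
Step 4. [r4c7∈{6}] r4c7's peers cover all but 6. So r4c7=6.
Step 5. [r4c2∈{5}] r4c2's peers cover all but 5. So r4c2=5.
Step 6. [r3c9∈{6}] r3c9 has the single candidate 6 ⇒ r3c9=6.
Step 7. [r6c3∈{3,6}] across col 3, 3 lands solely at r6c3, so r6c3=3.
Step 8. [r2c2∈{1,6}] in col 2, 1 fits only at r2c2, so r2c2=1.
Step 9. [r2c5∈{9}] r2c5's peers cover all but 9. So r2c5=9.
Step 10. [r8c4∈{1,5,9}] row 8 places 1 nowhere but r8c4 ⇒ r8c4=1.
Step 11. [r1c6∈{5}] r1c6's peers cover all but 5. So r1c6=5.
Step 12. [r4c3∈{8}] r4c3 is down to just 8. So r4c3=8.
Step 13. [r6c2∈{6}] nothing but 6 survives at r6c2. So r6c2=6.
Step 14. [r8c8∈{9}] only 9 remains possible at r8c8. So r8c8=9.
Step 15. [r1c2∈{2}] r1c2 is down to just 2 ⇒ r1c2=2.
Step 16. [r7c2∈{3}] only 3 remains possible at r7c2 ⇒ r7c2=3.
Step 17. [r5c8∈{5}] r5c8 is down to just 5 ⇒ r5c8=5.
Step 18. [r7c4∈{9}] nothing but 9 survives at r7c4. So r7c4=9.
Step 19. [r6c1∈{4}] nothing but 4 survives at r6c1 ⇒ r6c1=4.
Step 20. [r2c9∈{7}] r2c9's peers cover all but 7. So r2c9=7.
Step 21. [r5c2∈{7}] r5c2's peers cover all but 7, so r5c2=7.
Step 22. [r3c3∈{9}] nothing but 9 survives at r3c3, so r3c3=9.
Step 23. [r5c5∈{6}] r5c5's peers cover all but 6 ⇒ r5c5=6.
Step 24. [r9c6∈{4}] r9c6 is down to just 4 ⇒ r9c6=4.
Step 25. [r4c8∈{4}] r4c8's peers cover all but 4 ⇒ r4c8=4.
Step 26. [r1c7∈{8}] nothing but 8 survives at r1c7, so r1c7=8.
Step 27. [r4c9∈{1}] r4c9 is down to just 1, so r4c9=1.
Step 28. [r3c1∈{8}] r3c1 is down to just 8 ⇒ r3c1=8.
Step 29. [r9c4∈{5}] only 5 remains possible at r9c4 ⇒ r9c4=5.
Step 30. [r7c6∈{6}] r7c6's peers cover all but 6, so r7c6=6.
Step 31. [r8c3∈{5}] r8c3 is down to just 5 ⇒ r8c3=5.
Step 32. [r3c5∈{1}] r3c5 is down to just 1. So r3c5=1.
Step 33. [r2c3∈{6}] only 6 remains possible at r2c3. So r2c3=6.
Step 34. [r7c7∈{7}] nothing but 7 survives at r7c7 ⇒ r7c7=7.

Answer: 3 2 7 6 4 5 8 1 9 / 5 1 6 2 9 8 4 3 7 / 8 4 9 3 1 7 5 2 6 / 2 5 8 7 3 9 6 4 1 / 9 7 1 4 6 2 3 5 8 / 4 6 3 8 5 1 9 7 2 / 1 3 4 9 2 6 7 8 5 / 6 8 5 1 7 3 2 9 4 / 7 9 2 5 8 4 1 6 3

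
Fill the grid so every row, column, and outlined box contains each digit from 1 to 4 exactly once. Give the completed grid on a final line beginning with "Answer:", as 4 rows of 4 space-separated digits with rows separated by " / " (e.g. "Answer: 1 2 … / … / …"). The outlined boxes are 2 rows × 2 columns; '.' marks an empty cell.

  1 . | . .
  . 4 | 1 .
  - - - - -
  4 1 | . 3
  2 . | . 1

Step 1. [r1c3∈{2,3,4}] r1c3 is the only open cell in col 3 admitting 3. So r1c3=3.
Step 2. [r2c4∈{2}] only 2 remains possible at r2c4. So r2c4=2.
Step 3. [r1c2∈{2}] r1c2 has the single candidate 2. So r1c2=2.
Step 4. [r2c1∈{3}] nothing but 3 survives at r2c1. So r2c1=3.
Step 5. [r3c3∈{2}] r3c3 has the single candidate 2, so r3c3=2.
Step 6. [r1c4∈{4}] r1c4 has the single candidate 4, so r1c4=4.
Step 7. [r4c2∈{3}] nothing but 3 survives at r4c2 ⇒ r4c2=3.
Step 8. [r4c3∈{4}] r4c3 is down to just 4. So r4c3=4.

Answer: 1 2 3 4 / 3 4 1 2 / 4 1 2 3 / 2 3 4 1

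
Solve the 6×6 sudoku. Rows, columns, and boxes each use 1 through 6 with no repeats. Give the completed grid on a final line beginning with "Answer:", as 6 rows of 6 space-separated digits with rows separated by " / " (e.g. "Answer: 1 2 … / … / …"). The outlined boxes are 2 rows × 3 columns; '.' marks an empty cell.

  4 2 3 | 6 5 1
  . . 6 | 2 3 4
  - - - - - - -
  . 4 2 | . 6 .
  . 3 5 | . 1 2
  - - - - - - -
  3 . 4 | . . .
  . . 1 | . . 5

Step 1. [r6c5∈{2,4}] in col 5, 4 fits only at r6c5 ⇒ r6c5=4.
Step 2. [r6c2∈{6}] r6c2 is down to just 6, so r6c2=6.
Step 3. [r2c2∈{1,5}] r2c2 is the only open cell in col 2 admitting 1. So r2c2=1.
Step 4. [r3c4∈{3,5}] row 3 places 5 nowhere but r3c4, so r3c4=5.
Step 5. [r5c4∈{1}] r5c4 has the single candidate 1. So r5c4=1.
Step 6. [r3c1∈{1}] r3c1's peers cover all but 1. So r3c1=1.
Step 7. [r4c4∈{4}] only 4 remains possible at r4c4, so r4c4=4.
Step 8. [r2c1∈{5}] r2c1 has the single candidate 5, so r2c1=5.
Step 9. [r5c2∈{5}] r5c2 has the single candidate 5, so r5c2=5.
Step 10. [r3c6∈{3}] only 3 remains possible at r3c6 ⇒ r3c6=3.
Step 11. [r5c5∈{2}] only 2 remains possible at r5c5 ⇒ r5c5=2.
Step 12. [r6c1∈{2}] only 2 remains possible at r6c1 ⇒ r6c1=2.
Step 13. [r4c1∈{6}] only 6 remains possible at r4c1 ⇒ r4c1=6.
Step 14. [r5c6∈{6}] r5c6 has the single candidate 6 ⇒ r5c6=6.
Step 15. [r6c4∈{3}] nothing but 3 survives at r6c4. So r6c4=3.

Answer: 4 2 3 6 5 1 / 5 1 6 2 3 4 / 1 4 2 5 6 3 / 6 3 5 4 1 2 / 3 5 4 1 2 6 / 2 6 1 3 4 5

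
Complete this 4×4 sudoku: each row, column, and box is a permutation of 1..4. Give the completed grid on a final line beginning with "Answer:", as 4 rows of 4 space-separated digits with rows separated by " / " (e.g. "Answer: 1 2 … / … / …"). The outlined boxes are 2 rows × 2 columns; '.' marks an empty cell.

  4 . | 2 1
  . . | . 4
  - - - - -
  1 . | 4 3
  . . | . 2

Step 1. [r1c2∈{3}] r1c2 has the single candidate 3. So r1c2=3.
Step 2. [r2c1∈{2}] r2c1 is down to just 2 ⇒ r2c1=2.
Step 3. [r4c3∈{1}] r4c3 has the single candidate 1 ⇒ r4c3=1.
Step 4. [r4c1∈{3}] r4c1 is down to just 3. So r4c1=3.
Step 5. [r3c2∈{2}] r3c2 has the single candidate 2. So r3c2=2.
Step 6. [r4c2∈{4}] r4c2 has the single candidate 4 ⇒ r4c2=4.
Step 7. [r2c3∈{3}] r2c3 has the single candidate 3. So r2c3=3.
Step 8. [r2c2∈{1}] r2c2 has the single candidate 1. So r2c2=1.

Answer: 4 3 2 1 / 2 1 3 4 / 1 2 4 3 / 3 4 1 2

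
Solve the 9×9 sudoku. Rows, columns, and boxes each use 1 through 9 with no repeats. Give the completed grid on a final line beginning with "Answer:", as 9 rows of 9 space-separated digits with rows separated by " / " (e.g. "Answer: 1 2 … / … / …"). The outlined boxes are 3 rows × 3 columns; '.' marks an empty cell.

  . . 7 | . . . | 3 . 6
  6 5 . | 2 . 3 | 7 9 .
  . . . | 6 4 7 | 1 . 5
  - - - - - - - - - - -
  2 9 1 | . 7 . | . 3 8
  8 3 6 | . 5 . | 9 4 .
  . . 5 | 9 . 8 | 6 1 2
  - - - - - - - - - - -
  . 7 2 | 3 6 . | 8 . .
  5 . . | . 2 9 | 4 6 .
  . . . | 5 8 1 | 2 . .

Step 1. [r2c3∈{4,8}] r2c3 is the only open cell in row 2 admitting 8 ⇒ r2c3=8.
Step 2. [r9c3∈{3,4,9}] col 3 places 4 nowhere but r9c3 ⇒ r9c3=4.
Step 3. [r3c3∈{3,9}] r3c3 is the only open cell in col 3 admitting 9. So r3c3=9.
Step 4. [r9c8∈{7}] r9c8's peers cover all but 7. So r9c8=7.
Step 5. [r8c3∈{3}] r8c3 is down to just 3 ⇒ r8c3=3.
Step 6. [r6c2∈{4}] nothing but 4 survives at r6c2. So r6c2=4.
Step 7. [r9c1∈{9}] r9c1 is down to just 9, so r9c1=9.
Step 8. [r7c1∈{1}] nothing but 1 survives at r7c1. So r7c1=1.
Step 9. [r1c2∈{1,2}] col 2 places 1 nowhere but r1c2 ⇒ r1c2=1.
Step 10. [r3c8∈{2,8}] in row 3, 8 fits only at r3c8. So r3c8=8.
Step 11. [r7c6∈{4}] r7c6 is down to just 4 ⇒ r7c6=4.
Step 12. [r1c6∈{5}] r1c6's peers cover all but 5 ⇒ r1c6=5.
Step 13. [r5c4∈{1}] only 1 remains possible at r5c4, so r5c4=1.
Step 14. [r2c5∈{1}] r2c5's peers cover all but 1 ⇒ r2c5=1.
Step 15. [r2c9∈{4}] r2c9 has the single candidate 4. So r2c9=4.
Step 16. [r1c1∈{4}] r1c1 has the single candidate 4, so r1c1=4.
Step 17. [r4c6∈{6}] only 6 remains possible at r4c6, so r4c6=6.
Step 18. [r3c1∈{3}] only 3 remains possible at r3c1. So r3c1=3.
Step 19. [r8c2∈{8}] r8c2's peers cover all but 8. So r8c2=8.
Step 20. [r9c2∈{6}] r9c2 is down to just 6 ⇒ r9c2=6.
Step 21. [r4c4∈{4}] only 4 remains possible at r4c4, so r4c4=4.
Step 22. [r1c8∈{2}] r1c8's peers cover all but 2. So r1c8=2.
Step 23. [r3c2∈{2}] r3c2 is down to just 2, so r3c2=2.
Step 24. [r1c5∈{9}] nothing but 9 survives at r1c5. So r1c5=9.
Step 25. [r7c9∈{9}] only 9 remains possible at r7c9. So r7c9=9.
Step 26. [r1c4∈{8}] r1c4 is down to just 8, so r1c4=8.
Step 27. [r5c6∈{2}] r5c6 has the single candidate 2 ⇒ r5c6=2.
Step 28. [r4c7∈{5}] r4c7 is down to just 5. So r4c7=5.
Step 29. [r6c5∈{3}] r6c5 is down to just 3, so r6c5=3.
Step 30. [r8c9∈{1}] r8c9 has the single candidate 1, so r8c9=1.
Step 31. [r7c8∈{5}] nothing but 5 survives at r7c8, so r7c8=5.
Step 32. [r9c9∈{3}] r9c9's peers cover all but 3. So r9c9=3.
Step 33. [r6c1∈{7}] only 7 remains possible at r6c1, so r6c1=7.
Step 34. [r5c9∈{7}] r5c9 has the single candidate 7 ⇒ r5c9=7.
Step 35. [r8c4∈{7}] r8c4 has the single candidate 7, so r8c4=7.

Answer: 4 1 7 8 9 5 3 2 6 / 6 5 8 2 1 3 7 9 4 / 3 2 9 6 4 7 1 8 5 / 2 9 1 4 7 6 5 3 8 / 8 3 6 1 5 2 9 4 7 / 7 4 5 9 3 8 6 1 2 / 1 7 2 3 6 4 8 5 9 / 5 8 3 7 2 9 4 6 1 / 9 6 4 5 8 1 2 7 3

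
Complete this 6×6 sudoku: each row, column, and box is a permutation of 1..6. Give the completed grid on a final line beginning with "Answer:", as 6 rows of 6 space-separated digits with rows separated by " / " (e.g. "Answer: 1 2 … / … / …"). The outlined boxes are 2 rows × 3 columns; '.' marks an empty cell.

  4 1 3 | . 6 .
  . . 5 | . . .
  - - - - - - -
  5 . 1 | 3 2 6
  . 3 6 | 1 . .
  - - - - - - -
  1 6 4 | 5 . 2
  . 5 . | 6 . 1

Step 1. [r6c5∈{3,4}] row 6 places 4 nowhere but r6c5. So r6c5=4.
Step 2. [r2c6∈{3,4}] col 6 places 3 nowhere but r2c6 ⇒ r2c6=3.
Step 3. [r2c2∈{2}] r2c2's peers cover all but 2 ⇒ r2c2=2.
Step 4. [r4c6∈{4,5}] row 4 places 4 nowhere but r4c6. So r4c6=4.
Step 5. [r6c3∈{2}] only 2 remains possible at r6c3. So r6c3=2.
Step 6. [r4c1∈{2}] r4c1 is down to just 2. So r4c1=2.
Step 7. [r3c2∈{4}] only 4 remains possible at r3c2, so r3c2=4.
Step 8. [r6c1∈{3}] r6c1 has the single candidate 3. So r6c1=3.
Step 9. [r5c5∈{3}] nothing but 3 survives at r5c5, so r5c5=3.
Step 10. [r2c5∈{1}] r2c5 has the single candidate 1 ⇒ r2c5=1.
Step 11. [r2c1∈{6}] r2c1's peers cover all but 6 ⇒ r2c1=6.
Step 12. [r4c5∈{5}] r4c5 is down to just 5 ⇒ r4c5=5.
Step 13. [r1c6∈{5}] r1c6 is down to just 5 ⇒ r1c6=5.
Step 14. [r2c4∈{4}] r2c4 has the single candidate 4, so r2c4=4.
Step 15. [r1c4∈{2}] r1c4 has the single candidate 2 ⇒ r1c4=2.

Answer: 4 1 3 2 6 5 / 6 2 5 4 1 3 / 5 4 1 3 2 6 / 2 3 6 1 5 4 / 1 6 4 5 3 2 / 3 5 2 6 4 1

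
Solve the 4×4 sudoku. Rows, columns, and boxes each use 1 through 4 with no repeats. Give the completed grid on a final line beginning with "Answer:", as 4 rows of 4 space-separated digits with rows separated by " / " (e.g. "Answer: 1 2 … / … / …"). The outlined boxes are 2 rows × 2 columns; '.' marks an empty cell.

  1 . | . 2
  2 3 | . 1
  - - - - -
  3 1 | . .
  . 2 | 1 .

Step 1. [r2c3∈{4}] r2c3's peers cover all but 4. So r2c3=4.
Step 2. [r4c1∈{4}] r4c1 has the single candidate 4. So r4c1=4.
Step 3. [r3c3∈{2}] r3c3 is down to just 2, so r3c3=2.
Step 4. [r1c3∈{3}] nothing but 3 survives at r1c3 ⇒ r1c3=3.
Step 5. [r3c4∈{4}] only 4 remains possible at r3c4, so r3c4=4.
Step 6. [r4c4∈{3}] only 3 remains possible at r4c4, so r4c4=3.
Step 7. [r1c2∈{4}] r1c2 has the single candidate 4 ⇒ r1c2=4.

Answer: 1 4 3 2 / 2 3 4 1 / 3 1 2 4 / 4 2 1 3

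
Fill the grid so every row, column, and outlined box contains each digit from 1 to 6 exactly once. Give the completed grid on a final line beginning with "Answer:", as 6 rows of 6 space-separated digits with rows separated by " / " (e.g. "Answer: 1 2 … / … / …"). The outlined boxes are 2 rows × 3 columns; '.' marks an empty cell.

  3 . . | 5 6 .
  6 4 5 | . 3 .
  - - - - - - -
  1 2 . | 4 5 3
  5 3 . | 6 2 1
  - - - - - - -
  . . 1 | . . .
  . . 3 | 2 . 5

Step 1. [r5c5∈{4}] only 4 remains possible at r5c5 ⇒ r5c5=4.
Step 2. [r1c6∈{2,4}] r1c6 is the only open cell in row 1 admitting 4. So r1c6=4.
Step 3. [r5c6∈{6}] r5c6's peers cover all but 6 ⇒ r5c6=6.
Step 4. [r5c2∈{5}] only 5 remains possible at r5c2 ⇒ r5c2=5.
Step 5. [r1c3∈{2}] r1c3's peers cover all but 2. So r1c3=2.
Step 6. [r6c1∈{4}] only 4 remains possible at r6c1. So r6c1=4.
Step 7. [r5c1∈{2}] r5c1 is down to just 2 ⇒ r5c1=2.
Step 8. [r2c6∈{2}] nothing but 2 survives at r2c6. So r2c6=2.
Step 9. [r6c5∈{1}] r6c5 has the single candidate 1 ⇒ r6c5=1.
Step 10. [r4c3∈{4}] nothing but 4 survives at r4c3, so r4c3=4.
Step 11. [r3c3∈{6}] nothing but 6 survives at r3c3 ⇒ r3c3=6.
Step 12. [r1c2∈{1}] nothing but 1 survives at r1c2, so r1c2=1.
Step 13. [r2c4∈{1}] r2c4 has the single candidate 1 ⇒ r2c4=1.
Step 14. [r6c2∈{6}] r6c2 has the single candidate 6, so r6c2=6.
Step 15. [r5c4∈{3}] nothing but 3 survives at r5c4 ⇒ r5c4=3.

Answer: 3 1 2 5 6 4 / 6 4 5 1 3 2 / 1 2 6 4 5 3 / 5 3 4 6 2 1 / 2 5 1 3 4 6 / 4 6 3 2 1 5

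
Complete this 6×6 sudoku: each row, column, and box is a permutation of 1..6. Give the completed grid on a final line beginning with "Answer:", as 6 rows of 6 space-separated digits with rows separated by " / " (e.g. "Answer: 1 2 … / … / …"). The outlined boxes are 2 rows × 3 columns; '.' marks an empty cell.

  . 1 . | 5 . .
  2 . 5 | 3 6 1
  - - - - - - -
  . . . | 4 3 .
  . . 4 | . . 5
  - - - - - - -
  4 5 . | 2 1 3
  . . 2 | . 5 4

Step 1. [r3c6∈{2,6}] col 6 places 6 nowhere but r3c6. So r3c6=6.
Step 2. [r6c1∈{1,3,6}] in row 6, 1 fits only at r6c1 ⇒ r6c1=1.
Step 3. [r1c3∈{3,6}] col 3 places 3 nowhere but r1c3 ⇒ r1c3=3.
Step 4. [r4c1∈{3,6}] across col 1, 3 lands solely at r4c1. So r4c1=3.
Step 5. [r4c5∈{2}] only 2 remains possible at r4c5 ⇒ r4c5=2.
Step 6. [r6c2∈{3,6}] in row 6, 3 fits only at r6c2. So r6c2=3.
Step 7. [r3c1∈{5}] nothing but 5 survives at r3c1 ⇒ r3c1=5.
Step 8. [r4c4∈{1}] only 1 remains possible at r4c4 ⇒ r4c4=1.
Step 9. [r1c1∈{6}] r1c1 is down to just 6, so r1c1=6.
Step 10. [r3c2∈{2}] only 2 remains possible at r3c2, so r3c2=2.
Step 11. [r6c4∈{6}] only 6 remains possible at r6c4 ⇒ r6c4=6.
Step 12. [r2c2∈{4}] r2c2 is down to just 4 ⇒ r2c2=4.
Step 13. [r5c3∈{6}] r5c3 has the single candidate 6 ⇒ r5c3=6.
Step 14. [r4c2∈{6}] r4c2 has the single candidate 6. So r4c2=6.
Step 15. [r1c6∈{2}] r1c6 has the single candidate 2 ⇒ r1c6=2.
Step 16. [r3c3∈{1}] r3c3 has the single candidate 1, so r3c3=1.
Step 17. [r1c5∈{4}] r1c5's peers cover all but 4. So r1c5=4.

Answer: 6 1 3 5 4 2 / 2 4 5 3 6 1 / 5 2 1 4 3 6 / 3 6 4 1 2 5 / 4 5 6 2 1 3 / 1 3 2 6 5 4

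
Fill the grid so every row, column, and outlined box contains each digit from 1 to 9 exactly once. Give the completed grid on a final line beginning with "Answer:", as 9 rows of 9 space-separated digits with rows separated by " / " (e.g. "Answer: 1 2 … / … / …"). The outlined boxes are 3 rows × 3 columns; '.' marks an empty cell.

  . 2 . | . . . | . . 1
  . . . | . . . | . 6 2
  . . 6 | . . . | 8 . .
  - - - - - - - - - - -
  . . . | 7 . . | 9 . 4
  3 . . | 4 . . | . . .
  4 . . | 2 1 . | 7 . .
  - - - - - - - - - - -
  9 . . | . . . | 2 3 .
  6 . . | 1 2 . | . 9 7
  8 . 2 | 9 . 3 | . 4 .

Step 1. [r8c6∈{4,5,8}] across row 8, 8 lands solely at r8c6, so r8c6=8.
Step 2. [r8c7∈{5}] only 5 remains possible at r8c7, so r8c7=5.
Step 3. [r4c5∈{3,5,6,8}] across row 4, 3 lands solely at r4c5, so r4c5=3.
Step 4. [r5c5∈{5,6,8,9}] 8 has one home in box 5: r5c5. So r5c5=8.
Step 5. [r9c9∈{6}] r9c9 is down to just 6, so r9c9=6.
Step 6. [r5c9∈{5}] r5c9 is down to just 5, so r5c9=5.
Step 7. [r3c6∈{1,2,4,5,7,9}] across row 3, 2 lands solely at r3c6 ⇒ r3c6=2.
Step 8. [r2c6∈{1,4,5,7,9}] across col 6, 1 lands solely at r2c6, so r2c6=1.
Step 9. [r6c8∈{8}] r6c8 has the single candidate 8, so r6c8=8.
Step 10. [r5c7∈{1,6}] 6 has one home in col 7: r5c7, so r5c7=6.
Step 11. [r5c6∈{9}] r5c6 is down to just 9 ⇒ r5c6=9.
Step 12. [r3c9∈{3,9}] r3c9 is the only open cell in col 9 admitting 9. So r3c9=9.
Step 13. [r4c1∈{1,2,5}] 2 has one home in col 1: r4c1. So r4c1=2.
Step 14. [r3c1∈{1,5,7}] r3c1 is the only open cell in col 1 admitting 1. So r3c1=1.
Step 15. [r4c8∈{1}] r4c8 is down to just 1 ⇒ r4c8=1.
Step 16. [r3c2∈{3,4,5,7}] box 1 has a naked pair {5,7} at r1c1 and r2c1. So r3c2≠7.
Step 17. [r7c3∈{1,4,5,7}] the pair r8c2,r8c3 in box 7 locks {3,4} between them. So r7c3≠4.
Step 18. [r1c4∈{3,5,6,8}] r1c1 and r1c8 in row 1 both hold exactly {5,7}; those values are spoken for ⇒ r1c4≠5.
Step 19. [r2c2∈{3,4,5,7,8,9}] the pair r1c1,r2c1 in box 1 locks {5,7} between them. So r2c2≠5.
Step 20. [r3c2∈{3,4,5}] the pair r1c1,r2c1 in box 1 locks {5,7} between them ⇒ r3c2≠5.
Step 21. [r7c6∈{4,5,6,7}] r4c6 and r6c6 in col 6 both hold exactly {5,6}; those values are spoken for, so r7c6≠5.
Step 22. [r1c3∈{3,4,5,7,8,9}] r1c1 and r1c8 in row 1 both hold exactly {5,7}; those values are spoken for. So r1c3≠5.
Step 23. [r9c2∈{1,5,7}] along row 7, every 1-candidate lies inside box 7, so r9c2≠1.
Step 24. [r1c5∈{4,5,6,7,9}] row 1 has a naked pair {5,7} at r1c1 and r1c8, so r1c5≠5.
Step 25. [r1c6∈{4,5,6,7}] the pair r4c6,r6c6 in col 6 locks {5,6} between them ⇒ r1c6≠6.
Step 26. [r1c3∈{3,4,7,8,9}] row 1 has a naked triple {4,5,7} across r1c1, r1c6, r1c8. So r1c3≠4.
Step 27. [r2c3∈{3,4,5,7,8,9}] the pair r1c1,r2c1 in box 1 locks {5,7} between them ⇒ r2c3≠5.
Step 28. [r7c6∈{4,6,7}] r4c6 and r6c6 in col 6 both hold exactly {5,6}; those values are spoken for ⇒ r7c6≠6.
Step 29. [r1c6∈{4,5,7}] the pair r1c1,r1c8 in row 1 locks {5,7} between them ⇒ r1c6≠5.
Step 30. [r1c5∈{4,6,7,9}] the triple r1c1,r1c6,r1c8 in row 1 confines {4,5,7} to those cells, so r1c5≠4.
Step 31. [r2c2∈{3,4,7,8,9}] r1c1 and r2c1 in box 1 both hold exactly {5,7}; those values are spoken for, so r2c2≠7.
Step 32. [r1c3∈{3,7,8,9}] r1c1 and r1c8 in row 1 both hold exactly {5,7}; those values are spoken for ⇒ r1c3≠7.
Step 33. [r1c7∈{3,4}] r1c1, r1c6, r1c8 in row 1 together hold only {4,5,7}; those three values are spoken for. So r1c7≠4.
Step 34. [r2c7∈{3,4}] 4 has one home in col 7: r2c7. So r2c7=4.
Step 35. [r3c2∈{3,4}] r3c2 is the only open cell in box 1 admitting 4, so r3c2=4.
Step 36. [r7c5∈{4,5,6,7}] 4 has one home in col 5: r7c5 ⇒ r7c5=4.
Step 37. [r7c6∈{7}] nothing but 7 survives at r7c6, so r7c6=7.
Step 38. [r9c5∈{5}] r9c5's peers cover all but 5, so r9c5=5.
Step 39. [r1c5∈{6,7,9}] col 5 places 6 nowhere but r1c5 ⇒ r1c5=6.
Step 40. [r1c3∈{3,8,9}] row 1 places 9 nowhere but r1c3 ⇒ r1c3=9.
Step 41. [r6c3∈{5}] nothing but 5 survives at r6c3. So r6c3=5.
Step 42. [r3c4∈{3,5}] r3c4 is the only open cell in row 3 admitting 3. So r3c4=3.
Step 43. [r3c5∈{7}] nothing but 7 survives at r3c5 ⇒ r3c5=7.
Step 44. [r1c8∈{5,7}] across col 8, 7 lands solely at r1c8, so r1c8=7.
Step 45. [r4c3∈{8}] nothing but 8 survives at r4c3 ⇒ r4c3=8.
Step 46. [r8c2∈{3}] nothing but 3 survives at r8c2, so r8c2=3.
Step 47. [r6c6∈{6}] only 6 remains possible at r6c6 ⇒ r6c6=6.
Step 48. [r2c4∈{5,8}] in col 4, 5 fits only at r2c4, so r2c4=5.
Step 49. [r7c3∈{1}] r7c3 has the single candidate 1. So r7c3=1.
Step 50. [r5c3∈{7}] nothing but 7 survives at r5c3, so r5c3=7.
Step 51. [r2c1∈{7}] only 7 remains possible at r2c1 ⇒ r2c1=7.
Step 52. [r5c8∈{2}] r5c8 is down to just 2, so r5c8=2.
Step 53. [r2c5∈{9}] r2c5 is down to just 9. So r2c5=9.
Step 54. [r1c6∈{4}] r1c6 is down to just 4, so r1c6=4.
Step 55. [r9c2∈{7}] r9c2's peers cover all but 7, so r9c2=7.
Step 56. [r4c6∈{5}] only 5 remains possible at r4c6. So r4c6=5.
Step 57. [r4c2∈{6}] nothing but 6 survives at r4c2. So r4c2=6.
Step 58. [r1c1∈{5}] only 5 remains possible at r1c1. So r1c1=5.
Step 59. [r7c9∈{8}] nothing but 8 survives at r7c9 ⇒ r7c9=8.
Step 60. [r5c2∈{1}] only 1 remains possible at r5c2. So r5c2=1.
Step 61. [r6c9∈{3}] r6c9 is down to just 3, so r6c9=3.
Step 62. [r6c2∈{9}] r6c2's peers cover all but 9 ⇒ r6c2=9.
Step 63. [r9c7∈{1}] nothing but 1 survives at r9c7. So r9c7=1.
Step 64. [r1c4∈{8}] r1c4's peers cover all but 8 ⇒ r1c4=8.
Step 65. [r8c3∈{4}] only 4 remains possible at r8c3 ⇒ r8c3=4.
Step 66. [r2c3∈{3}] only 3 remains possible at r2c3 ⇒ r2c3=3.
Step 67. [r7c4∈{6}] only 6 remains possible at r7c4 ⇒ r7c4=6.
Step 68. [r2c2∈{8}] nothing but 8 survives at r2c2 ⇒ r2c2=8.
Step 69. [r1c7∈{3}] only 3 remains possible at r1c7. So r1c7=3.
Step 70. [r3c8∈{5}] r3c8 has the single candidate 5 ⇒ r3c8=5.
Step 71. [r7c2∈{5}] only 5 remains possible at r7c2. So r7c2=5.

Answer: 5 2 9 8 6 4 3 7 1 / 7 8 3 5 9 1 4 6 2 / 1 4 6 3 7 2 8 5 9 / 2 6 8 7 3 5 9 1 4 / 3 1 7 4 8 9 6 2 5 / 4 9 5 2 1 6 7 8 3 / 9 5 1 6 4 7 2 3 8 / 6 3 4 1 2 8 5 9 7 / 8 7 2 9 5 3 1 4 6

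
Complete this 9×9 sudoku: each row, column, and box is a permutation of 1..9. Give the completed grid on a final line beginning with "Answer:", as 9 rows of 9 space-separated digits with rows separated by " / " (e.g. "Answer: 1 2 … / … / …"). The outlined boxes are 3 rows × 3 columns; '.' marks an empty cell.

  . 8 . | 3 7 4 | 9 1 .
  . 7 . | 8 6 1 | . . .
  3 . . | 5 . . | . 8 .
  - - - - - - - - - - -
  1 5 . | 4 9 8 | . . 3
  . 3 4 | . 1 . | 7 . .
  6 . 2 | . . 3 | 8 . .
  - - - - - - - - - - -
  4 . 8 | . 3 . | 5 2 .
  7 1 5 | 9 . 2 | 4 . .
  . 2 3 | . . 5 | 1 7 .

Step 1. [r6c2∈{9}] r6c2's peers cover all but 9 ⇒ r6c2=9.
Step 2. [r7c2∈{6}] r7c2 is down to just 6. So r7c2=6.
Step 3. [r4c8∈{6}] only 6 remains possible at r4c8. So r4c8=6.
Step 4. [r3c7∈{2,6}] col 7 places 6 nowhere but r3c7. So r3c7=6.
Step 5. [r4c7∈{2}] r4c7 is down to just 2, so r4c7=2.
Step 6. [r6c9∈{1,4,5}] row 6 places 1 nowhere but r6c9 ⇒ r6c9=1.
Step 7. [r6c8∈{4,5}] row 6 places 4 nowhere but r6c8 ⇒ r6c8=4.
Step 8. [r2c9∈{2,4,5}] r2c9 is the only open cell in row 2 admitting 4 ⇒ r2c9=4.
Step 9. [r2c1∈{2,5,9}] r2c1 is the only open cell in row 2 admitting 2 ⇒ r2c1=2.
Step 10. [r2c8∈{3,5}] in row 2, 5 fits only at r2c8. So r2c8=5.
Step 11. [r7c9∈{9}] r7c9 has the single candidate 9, so r7c9=9.
Step 12. [r9c4∈{6}] only 6 remains possible at r9c4. So r9c4=6.
Step 13. [r8c5∈{8}] r8c5 is down to just 8. So r8c5=8.
Step 14. [r2c3∈{9}] r2c3 is down to just 9, so r2c3=9.
Step 15. [r1c9∈{2}] r1c9's peers cover all but 2. So r1c9=2.
Step 16. [r6c4∈{7}] r6c4 has the single candidate 7, so r6c4=7.
Step 17. [r8c8∈{3}] r8c8 is down to just 3 ⇒ r8c8=3.
Step 18. [r3c5∈{2}] r3c5 is down to just 2, so r3c5=2.
Step 19. [r3c6∈{9}] r3c6's peers cover all but 9. So r3c6=9.
Step 20. [r5c1∈{8}] nothing but 8 survives at r5c1. So r5c1=8.
Step 21. [r3c3∈{1}] r3c3's peers cover all but 1, so r3c3=1.
Step 22. [r9c9∈{8}] r9c9's peers cover all but 8, so r9c9=8.
Step 23. [r6c5∈{5}] nothing but 5 survives at r6c5 ⇒ r6c5=5.
Step 24. [r5c4∈{2}] r5c4 has the single candidate 2. So r5c4=2.
Step 25. [r2c7∈{3}] r2c7's peers cover all but 3, so r2c7=3.
Step 26. [r1c1∈{5}] only 5 remains possible at r1c1 ⇒ r1c1=5.
Step 27. [r1c3∈{6}] r1c3's peers cover all but 6. So r1c3=6.
Step 28. [r5c6∈{6}] r5c6 is down to just 6, so r5c6=6.
Step 29. [r3c9∈{7}] r3c9's peers cover all but 7 ⇒ r3c9=7.
Step 30. [r5c8∈{9}] only 9 remains possible at r5c8. So r5c8=9.
Step 31. [r4c3∈{7}] r4c3 is down to just 7, so r4c3=7.
Step 32. [r7c4∈{1}] r7c4's peers cover all but 1 ⇒ r7c4=1.
Step 33. [r5c9∈{5}] only 5 remains possible at r5c9, so r5c9=5.
Step 34. [r9c1∈{9}] nothing but 9 survives at r9c1 ⇒ r9c1=9.
Step 35. [r9c5∈{4}] r9c5 has the single candidate 4. So r9c5=4.
Step 36. [r7c6∈{7}] only 7 remains possible at r7c6, so r7c6=7.
Step 37. [r3c2∈{4}] nothing but 4 survives at r3c2 ⇒ r3c2=4.
Step 38. [r8c9∈{6}] r8c9 is down to just 6 ⇒ r8c9=6.

Answer: 5 8 6 3 7 4 9 1 2 / 2 7 9 8 6 1 3 5 4 / 3 4 1 5 2 9 6 8 7 / 1 5 7 4 9 8 2 6 3 / 8 3 4 2 1 6 7 9 5 / 6 9 2 7 5 3 8 4 1 / 4 6 8 1 3 7 5 2 9 / 7 1 5 9 8 2 4 3 6 / 9 2 3 6 4 5 1 7 8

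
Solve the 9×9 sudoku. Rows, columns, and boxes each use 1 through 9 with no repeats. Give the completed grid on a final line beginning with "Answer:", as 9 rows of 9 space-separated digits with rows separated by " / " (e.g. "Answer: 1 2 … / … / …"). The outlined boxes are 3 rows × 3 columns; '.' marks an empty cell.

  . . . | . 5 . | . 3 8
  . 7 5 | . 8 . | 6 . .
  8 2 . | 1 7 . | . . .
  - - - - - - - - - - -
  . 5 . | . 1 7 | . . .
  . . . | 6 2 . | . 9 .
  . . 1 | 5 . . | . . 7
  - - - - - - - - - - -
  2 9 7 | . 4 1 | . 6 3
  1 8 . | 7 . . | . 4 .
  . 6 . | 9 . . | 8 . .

Step 1. [r4c3∈{2,3,4,6,8,9}] across col 3, 2 lands solely at r4c3, so r4c3=2.
Step 2. [r9c5∈{3}] r9c5 is down to just 3 ⇒ r9c5=3.
Step 3. [r4c1∈{3,4,6,9}] r4c1 is the only open cell in row 4 admitting 9, so r4c1=9.
Step 4. [r7c7∈{5}] only 5 remains possible at r7c7. So r7c7=5.
Step 5. [r9c3∈{4}] r9c3's peers cover all but 4, so r9c3=4.
Step 6. [r1c7∈{1,2,4,7,9}] in row 1, 7 fits only at r1c7, so r1c7=7.
Step 7. [r8c6∈{2,5,6}] across row 8, 5 lands solely at r8c6 ⇒ r8c6=5.
Step 8. [r9c6∈{2}] r9c6 is down to just 2 ⇒ r9c6=2.
Step 9. [r5c9∈{1,4,5}] row 5 places 5 nowhere but r5c9. So r5c9=5.
Step 10. [r6c1∈{3,4,6}] across row 6, 6 lands solely at r6c1. So r6c1=6.
Step 11. [r1c1∈{4}] nothing but 4 survives at r1c1 ⇒ r1c1=4.
Step 12. [r2c1∈{3}] r2c1 has the single candidate 3. So r2c1=3.
Step 13. [r4c4∈{3,4,8}] col 4 places 3 nowhere but r4c4, so r4c4=3.
Step 14. [r4c7∈{4}] r4c7 is down to just 4, so r4c7=4.
Step 15. [r3c7∈{9}] r3c7 is down to just 9 ⇒ r3c7=9.
Step 16. [r2c4∈{2,4}] col 4 places 4 nowhere but r2c4, so r2c4=4.
Step 17. [r2c6∈{9}] only 9 remains possible at r2c6, so r2c6=9.
Step 18. [r8c7∈{2}] nothing but 2 survives at r8c7 ⇒ r8c7=2.
Step 19. [r9c9∈{1}] r9c9's peers cover all but 1 ⇒ r9c9=1.
Step 20. [r6c8∈{2,8}] 2 has one home in row 6: r6c8. So r6c8=2.
Step 21. [r3c3∈{6}] r3c3 has the single candidate 6, so r3c3=6.
Step 22. [r6c6∈{4,8}] 8 has one home in row 6: r6c6. So r6c6=8.
Step 23. [r6c2∈{3,4}] in row 6, 4 fits only at r6c2 ⇒ r6c2=4.
Step 24. [r5c2∈{3}] r5c2 is down to just 3, so r5c2=3.
Step 25. [r9c8∈{7}] r9c8 is down to just 7. So r9c8=7.
Step 26. [r1c6∈{6}] only 6 remains possible at r1c6. So r1c6=6.
Step 27. [r4c8∈{8}] nothing but 8 survives at r4c8 ⇒ r4c8=8.
Step 28. [r1c3∈{9}] r1c3 is down to just 9. So r1c3=9.
Step 29. [r2c9∈{2}] only 2 remains possible at r2c9. So r2c9=2.
Step 30. [r3c6∈{3}] r3c6 has the single candidate 3. So r3c6=3.
Step 31. [r4c9∈{6}] only 6 remains possible at r4c9 ⇒ r4c9=6.
Step 32. [r6c5∈{9}] r6c5's peers cover all but 9. So r6c5=9.
Step 33. [r3c9∈{4}] r3c9 has the single candidate 4 ⇒ r3c9=4.
Step 34. [r5c6∈{4}] r5c6 has the single candidate 4, so r5c6=4.
Step 35. [r9c1∈{5}] r9c1 has the single candidate 5, so r9c1=5.
Step 36. [r3c8∈{5}] nothing but 5 survives at r3c8. So r3c8=5.
Step 37. [r8c9∈{9}] nothing but 9 survives at r8c9 ⇒ r8c9=9.
Step 38. [r1c2∈{1}] nothing but 1 survives at r1c2. So r1c2=1.
Step 39. [r5c1∈{7}] r5c1 is down to just 7 ⇒ r5c1=7.
Step 40. [r2c8∈{1}] r2c8 is down to just 1 ⇒ r2c8=1.
Step 41. [r5c3∈{8}] r5c3's peers cover all but 8. So r5c3=8.
Step 42. [r7c4∈{8}] only 8 remains possible at r7c4. So r7c4=8.
Step 43. [r6c7∈{3}] nothing but 3 survives at r6c7 ⇒ r6c7=3.
Step 44. [r1c4∈{2}] r1c4's peers cover all but 2. So r1c4=2.
Step 45. [r8c5∈{6}] nothing but 6 survives at r8c5 ⇒ r8c5=6.
Step 46. [r8c3∈{3}] nothing but 3 survives at r8c3, so r8c3=3.
Step 47. [r5c7∈{1}] r5c7 has the single candidate 1 ⇒ r5c7=1.

Answer: 4 1 9 2 5 6 7 3 8 / 3 7 5 4 8 9 6 1 2 / 8 2 6 1 7 3 9 5 4 / 9 5 2 3 1 7 4 8 6 / 7 3 8 6 2 4 1 9 5 / 6 4 1 5 9 8 3 2 7 / 2 9 7 8 4 1 5 6 3 / 1 8 3 7 6 5 2 4 9 / 5 6 4 9 3 2 8 7 1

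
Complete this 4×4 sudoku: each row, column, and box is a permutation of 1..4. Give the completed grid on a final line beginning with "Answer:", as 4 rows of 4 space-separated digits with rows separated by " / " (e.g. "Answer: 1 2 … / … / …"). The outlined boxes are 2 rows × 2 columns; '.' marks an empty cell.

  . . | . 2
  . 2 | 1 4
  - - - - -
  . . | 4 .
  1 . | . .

Step 1. [r3c2∈{3}] only 3 remains possible at r3c2, so r3c2=3.
Step 2. [r1c1∈{3,4}] col 1 places 4 nowhere but r1c1, so r1c1=4.
Step 3. [r4c4∈{3}] r4c4's peers cover all but 3 ⇒ r4c4=3.
Step 4. [r4c2∈{4}] r4c2 has the single candidate 4 ⇒ r4c2=4.
Step 5. [r3c1∈{2}] r3c1 has the single candidate 2 ⇒ r3c1=2.
Step 6. [r3c4∈{1}] r3c4 is down to just 1, so r3c4=1.
Step 7. [r4c3∈{2}] r4c3 is down to just 2. So r4c3=2.
Step 8. [r1c2∈{1}] r1c2 has the single candidate 1, so r1c2=1.
Step 9. [r1c3∈{3}] nothing but 3 survives at r1c3, so r1c3=3.
Step 10. [r2c1∈{3}] only 3 remains possible at r2c1 ⇒ r2c1=3.

Answer: 4 1 3 2 / 3 2 1 4 / 2 3 4 1 / 1 4 2 3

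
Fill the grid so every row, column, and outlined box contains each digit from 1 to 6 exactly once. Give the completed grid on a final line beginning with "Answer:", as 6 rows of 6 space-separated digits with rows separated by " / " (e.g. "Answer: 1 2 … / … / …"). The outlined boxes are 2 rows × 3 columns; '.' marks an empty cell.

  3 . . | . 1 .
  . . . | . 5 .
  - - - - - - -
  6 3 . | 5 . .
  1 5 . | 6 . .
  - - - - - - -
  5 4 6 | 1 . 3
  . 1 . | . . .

Step 1. [r5c5∈{2}] r5c5's peers cover all but 2. So r5c5=2.
Step 2. [r2c1∈{2,4}] in col 1, 4 fits only at r2c1, so r2c1=4.
Step 3. [r3c5∈{4}] nothing but 4 survives at r3c5, so r3c5=4.
Step 4. [r3c3∈{2}] only 2 remains possible at r3c3 ⇒ r3c3=2.
Step 5. [r6c6∈{4,5,6}] row 6 places 5 nowhere but r6c6, so r6c6=5.
Step 6. [r1c6∈{2,4,6}] across col 6, 4 lands solely at r1c6. So r1c6=4.
Step 7. [r1c4∈{2}] nothing but 2 survives at r1c4, so r1c4=2.
Step 8. [r2c6∈{6}] nothing but 6 survives at r2c6 ⇒ r2c6=6.
Step 9. [r3c6∈{1}] r3c6 has the single candidate 1, so r3c6=1.
Step 10. [r6c1∈{2}] nothing but 2 survives at r6c1. So r6c1=2.
Step 11. [r2c2∈{2}] only 2 remains possible at r2c2. So r2c2=2.
Step 12. [r4c3∈{4}] r4c3 is down to just 4 ⇒ r4c3=4.
Step 13. [r1c2∈{6}] r1c2's peers cover all but 6. So r1c2=6.
Step 14. [r6c5∈{6}] r6c5 is down to just 6. So r6c5=6.
Step 15. [r1c3∈{5}] only 5 remains possible at r1c3 ⇒ r1c3=5.
Step 16. [r2c3∈{1}] only 1 remains possible at r2c3 ⇒ r2c3=1.
Step 17. [r2c4∈{3}] r2c4's peers cover all but 3 ⇒ r2c4=3.
Step 18. [r4c5∈{3}] nothing but 3 survives at r4c5. So r4c5=3.
Step 19. [r6c3∈{3}] r6c3 is down to just 3, so r6c3=3.
Step 20. [r6c4∈{4}] nothing but 4 survives at r6c4, so r6c4=4.
Step 21. [r4c6∈{2}] r4c6 has the single candidate 2. So r4c6=2.

Answer: 3 6 5 2 1 4 / 4 2 1 3 5 6 / 6 3 2 5 4 1 / 1 5 4 6 3 2 / 5 4 6 1 2 3 / 2 1 3 4 6 5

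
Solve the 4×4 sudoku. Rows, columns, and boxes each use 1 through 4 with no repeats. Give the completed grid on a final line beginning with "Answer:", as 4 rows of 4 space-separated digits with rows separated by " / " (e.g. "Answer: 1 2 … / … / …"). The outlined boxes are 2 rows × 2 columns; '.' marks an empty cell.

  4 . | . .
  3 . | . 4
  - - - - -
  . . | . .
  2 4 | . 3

Step 1. [r4c3∈{1}] r4c3's peers cover all but 1 ⇒ r4c3=1.
Step 2. [r2c3∈{2}] only 2 remains possible at r2c3 ⇒ r2c3=2.
Step 3. [r2c2∈{1}] only 1 remains possible at r2c2. So r2c2=1.
Step 4. [r3c4∈{2}] nothing but 2 survives at r3c4 ⇒ r3c4=2.
Step 5. [r3c2∈{3}] r3c2's peers cover all but 3. So r3c2=3.
Step 6. [r1c3∈{3}] r1c3 has the single candidate 3 ⇒ r1c3=3.
Step 7. [r1c2∈{2}] only 2 remains possible at r1c2. So r1c2=2.
Step 8. [r3c3∈{4}] only 4 remains possible at r3c3. So r3c3=4.
Step 9. [r1c4∈{1}] nothing but 1 survives at r1c4. So r1c4=1.
Step 10. [r3c1∈{1}] r3c1's peers cover all but 1 ⇒ r3c1=1.

Answer: 4 2 3 1 / 3 1 2 4 / 1 3 4 2 / 2 4 1 3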